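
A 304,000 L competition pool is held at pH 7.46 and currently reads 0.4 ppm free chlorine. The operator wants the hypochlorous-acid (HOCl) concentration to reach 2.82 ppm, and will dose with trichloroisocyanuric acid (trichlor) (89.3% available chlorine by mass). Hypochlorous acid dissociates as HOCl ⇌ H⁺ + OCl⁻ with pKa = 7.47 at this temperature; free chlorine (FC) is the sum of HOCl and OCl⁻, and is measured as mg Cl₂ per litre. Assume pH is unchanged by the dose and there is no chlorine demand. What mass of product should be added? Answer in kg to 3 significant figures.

[OCl⁻]/[HOCl] = 10^(pH − pKa) = 10^(7.46 − 7.47) = 0.9772; fraction as HOCl = 1/(1 + 0.9772) = 0.5058.
Free chlorine required for 2.82 ppm HOCl: 2.82 / 0.5058 = 5.576 ppm.
FC to add: 5.576 − 0.4 = 5.176 mg/L as Cl₂.
Cl₂ equivalent: 5.176 mg/L × 304,000 L = 1573 g.
Product at 89.3% available Cl: 1573 / 0.893 = 1762 g.

1.76 kg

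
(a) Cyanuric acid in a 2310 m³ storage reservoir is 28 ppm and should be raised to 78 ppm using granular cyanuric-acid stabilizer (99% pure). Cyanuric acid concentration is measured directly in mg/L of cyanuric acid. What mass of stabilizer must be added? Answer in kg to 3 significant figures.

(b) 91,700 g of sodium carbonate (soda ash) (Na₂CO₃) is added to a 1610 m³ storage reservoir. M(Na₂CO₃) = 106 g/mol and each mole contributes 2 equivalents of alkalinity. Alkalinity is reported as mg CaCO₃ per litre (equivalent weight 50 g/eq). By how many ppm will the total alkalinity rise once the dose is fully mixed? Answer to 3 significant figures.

(a) 117 kg; (b) 53.7 ppm

(a) Volume: 2310 m³ = 2,310,000 L.
(a) CYA to add: (78 − 28) = 50 mg/L × 2,310,000 L = 115,500 g cyanuric acid.
(a) At 99% purity: 115,500 / 0.99 = 116,700 g product.

(b) Volume: 1610 m³ = 1,610,000 L.
(b) Moles of Na₂CO₃: 91,700 g ÷ 106 g/mol = 865.1 mol → 1730 eq of alkalinity.
(b) As CaCO₃: 1730 eq × 50 g/eq = 86,510 g.
(b) Rise: 86,510 g / 1,610,000 L × 1000 = 53.73 mg/L.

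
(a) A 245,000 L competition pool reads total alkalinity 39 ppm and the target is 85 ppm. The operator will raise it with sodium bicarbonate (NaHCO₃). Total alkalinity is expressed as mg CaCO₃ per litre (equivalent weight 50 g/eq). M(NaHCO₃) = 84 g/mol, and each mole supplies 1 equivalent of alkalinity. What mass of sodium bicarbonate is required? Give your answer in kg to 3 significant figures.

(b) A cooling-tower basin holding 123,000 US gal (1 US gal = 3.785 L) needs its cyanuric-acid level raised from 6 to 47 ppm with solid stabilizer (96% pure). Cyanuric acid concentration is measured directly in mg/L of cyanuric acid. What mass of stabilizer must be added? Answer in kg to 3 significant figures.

(a) 18.9 kg; (b) 19.9 kg

(a) Alkalinity to add: (85 − 39) = 46 mg/L as CaCO₃ × 245,000 L = 11,270 g as CaCO₃.
(a) Equivalents: 11,270 g ÷ 50 g/eq = 225.4 eq.
(a) NaHCO₃ supplies 1 eq per mole → 225.4 mol.
(a) Mass: 225.4 mol × 84 g/mol = 18,930 g.

(b) Volume: 123,000 US gal × 3.785 L/gal = 465,555 L.
(b) CYA to add: (47 − 6) = 41 mg/L × 465,555 L = 19,090 g cyanuric acid.
(b) At 96% purity: 19,090 / 0.96 = 19,880 g product.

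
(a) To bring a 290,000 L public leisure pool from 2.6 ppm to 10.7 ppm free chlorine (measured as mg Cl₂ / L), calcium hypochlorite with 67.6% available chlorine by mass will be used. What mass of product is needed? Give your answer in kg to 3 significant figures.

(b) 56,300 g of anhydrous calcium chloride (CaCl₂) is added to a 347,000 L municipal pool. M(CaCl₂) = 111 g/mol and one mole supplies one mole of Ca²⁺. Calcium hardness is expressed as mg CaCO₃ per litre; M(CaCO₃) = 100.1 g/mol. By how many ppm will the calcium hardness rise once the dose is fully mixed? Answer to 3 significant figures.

(a) Chlorine deficit: 10.7 − 2.6 = 8.1 ppm = 8.1 mg/L as Cl₂.
(a) Cl₂ equivalent needed: 8.1 mg/L × 290,000 L = 2,349,000 mg = 2349 g.
(a) Product at 67.6% available chlorine: 2349 / 0.676 = 3475 g.

(b) Moles of Ca²⁺: 56,300 g ÷ 111 g/mol = 507.2 mol.
(b) As CaCO₃: 507.2 mol × 100.1 g/mol = 50,770 g.
(b) Rise: 50,770 g / 347,000 L × 1000 = 146.3 mg/L.

(a) 3.47 kg; (b) 146 ppm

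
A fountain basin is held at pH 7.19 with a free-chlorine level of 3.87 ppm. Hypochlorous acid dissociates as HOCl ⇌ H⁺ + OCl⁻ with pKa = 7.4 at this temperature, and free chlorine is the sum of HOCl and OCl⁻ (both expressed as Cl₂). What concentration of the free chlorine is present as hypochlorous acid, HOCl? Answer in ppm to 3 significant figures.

[OCl⁻]/[HOCl] = 10^(pH − pKa) = 10^(7.19 − 7.4) = 10^-0.21 = 0.6166.
Fraction as HOCl = 1 / (1 + 0.6166) = 0.6186.
HOCl = 0.6186 × 3.87 ppm = 2.394 ppm.

2.39 ppm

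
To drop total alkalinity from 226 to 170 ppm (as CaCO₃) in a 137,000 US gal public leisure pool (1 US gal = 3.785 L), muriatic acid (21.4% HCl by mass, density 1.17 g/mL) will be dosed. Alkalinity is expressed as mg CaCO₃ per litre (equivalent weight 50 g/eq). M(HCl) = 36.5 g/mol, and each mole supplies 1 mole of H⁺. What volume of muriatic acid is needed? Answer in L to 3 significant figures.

84.7 L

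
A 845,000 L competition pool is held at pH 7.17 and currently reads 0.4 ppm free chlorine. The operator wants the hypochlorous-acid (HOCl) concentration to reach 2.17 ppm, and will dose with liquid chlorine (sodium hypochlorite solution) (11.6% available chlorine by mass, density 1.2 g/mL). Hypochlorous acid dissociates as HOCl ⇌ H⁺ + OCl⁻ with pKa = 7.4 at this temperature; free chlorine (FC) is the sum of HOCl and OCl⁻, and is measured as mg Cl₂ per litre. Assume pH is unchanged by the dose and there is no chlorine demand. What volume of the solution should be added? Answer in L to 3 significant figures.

[OCl⁻]/[HOCl] = 10^(pH − pKa) = 10^(7.17 − 7.4) = 0.5888; fraction as HOCl = 1/(1 + 0.5888) = 0.6294.
Free chlorine required for 2.17 ppm HOCl: 2.17 / 0.6294 = 3.448 ppm.
FC to add: 3.448 − 0.4 = 3.048 mg/L as Cl₂.
Cl₂ equivalent: 3.048 mg/L × 845,000 L = 2575 g.
Product at 11.6% available Cl: 2575 / 0.116 = 22,200 g.
Volume: 22,200 g ÷ 1.2 g/mL = 18,500 mL.

18.5 L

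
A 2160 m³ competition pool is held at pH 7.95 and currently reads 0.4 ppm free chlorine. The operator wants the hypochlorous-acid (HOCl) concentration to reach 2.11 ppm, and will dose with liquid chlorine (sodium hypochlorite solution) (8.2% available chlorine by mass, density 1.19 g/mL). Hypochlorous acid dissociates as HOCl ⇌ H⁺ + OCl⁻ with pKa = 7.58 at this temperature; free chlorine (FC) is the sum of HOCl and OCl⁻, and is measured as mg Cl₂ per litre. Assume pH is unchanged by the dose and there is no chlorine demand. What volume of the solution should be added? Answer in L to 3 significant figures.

Volume: 2160 m³ = 2,160,000 L.
[OCl⁻]/[HOCl] = 10^(pH − pKa) = 10^(7.95 − 7.58) = 2.344; fraction as HOCl = 1/(1 + 2.344) = 0.299.
Free chlorine required for 2.11 ppm HOCl: 2.11 / 0.299 = 7.056 ppm.
FC to add: 7.056 − 0.4 = 6.656 mg/L as Cl₂.
Cl₂ equivalent: 6.656 mg/L × 2,160,000 L = 14,380 g.
Product at 8.2% available Cl: 14,380 / 0.082 = 175,300 g.
Volume: 175,300 g ÷ 1.19 g/mL = 147,300 mL.

147 L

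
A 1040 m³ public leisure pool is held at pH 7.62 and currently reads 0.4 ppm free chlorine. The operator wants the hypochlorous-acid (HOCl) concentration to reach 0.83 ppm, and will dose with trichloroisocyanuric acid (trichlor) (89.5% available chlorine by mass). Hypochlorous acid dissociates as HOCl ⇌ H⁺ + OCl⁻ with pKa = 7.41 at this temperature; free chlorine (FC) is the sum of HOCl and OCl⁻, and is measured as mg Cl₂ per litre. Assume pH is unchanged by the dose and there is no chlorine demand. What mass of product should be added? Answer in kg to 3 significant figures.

Volume: 1040 m³ = 1,040,000 L.
[OCl⁻]/[HOCl] = 10^(pH − pKa) = 10^(7.62 − 7.41) = 1.622; fraction as HOCl = 1/(1 + 1.622) = 0.3814.
Free chlorine required for 0.83 ppm HOCl: 0.83 / 0.3814 = 2.176 ppm.
FC to add: 2.176 − 0.4 = 1.776 mg/L as Cl₂.
Cl₂ equivalent: 1.776 mg/L × 1,040,000 L = 1847 g.
Product at 89.5% available Cl: 1847 / 0.895 = 2064 g.

2.06 kg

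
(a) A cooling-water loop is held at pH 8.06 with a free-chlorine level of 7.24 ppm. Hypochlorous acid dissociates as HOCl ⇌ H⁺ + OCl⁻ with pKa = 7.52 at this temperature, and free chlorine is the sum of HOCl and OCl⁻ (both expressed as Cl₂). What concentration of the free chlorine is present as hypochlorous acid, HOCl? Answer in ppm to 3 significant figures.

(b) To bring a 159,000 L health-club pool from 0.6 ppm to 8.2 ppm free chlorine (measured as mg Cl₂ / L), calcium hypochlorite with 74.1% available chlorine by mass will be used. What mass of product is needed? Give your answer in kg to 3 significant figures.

(a) [OCl⁻]/[HOCl] = 10^(pH − pKa) = 10^(8.06 − 7.52) = 10^0.54 = 3.467.
(a) Fraction as HOCl = 1 / (1 + 3.467) = 0.2238.
(a) HOCl = 0.2238 × 7.24 ppm = 1.621 ppm.

(b) Chlorine deficit: 8.2 − 0.6 = 7.6 ppm = 7.6 mg/L as Cl₂.
(b) Cl₂ equivalent needed: 7.6 mg/L × 159,000 L = 1,208,000 mg = 1208 g.
(b) Product at 74.1% available chlorine: 1208 / 0.741 = 1631 g.

(a) 1.62 ppm; (b) 1.63 kg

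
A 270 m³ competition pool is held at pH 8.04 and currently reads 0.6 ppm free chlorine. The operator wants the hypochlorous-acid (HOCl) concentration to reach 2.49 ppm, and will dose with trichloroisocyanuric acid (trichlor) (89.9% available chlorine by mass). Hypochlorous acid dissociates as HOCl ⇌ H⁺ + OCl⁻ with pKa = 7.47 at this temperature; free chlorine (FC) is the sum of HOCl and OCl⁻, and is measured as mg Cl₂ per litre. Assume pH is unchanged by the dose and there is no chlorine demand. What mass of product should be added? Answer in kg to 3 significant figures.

Volume: 270 m³ = 270,000 L.
[OCl⁻]/[HOCl] = 10^(pH − pKa) = 10^(8.04 − 7.47) = 3.715; fraction as HOCl = 1/(1 + 3.715) = 0.2121.
Free chlorine required for 2.49 ppm HOCl: 2.49 / 0.2121 = 11.74 ppm.
FC to add: 11.74 − 0.6 = 11.14 mg/L as Cl₂.
Cl₂ equivalent: 11.14 mg/L × 270,000 L = 3008 g.
Product at 89.9% available Cl: 3008 / 0.899 = 3346 g.

3.35 kg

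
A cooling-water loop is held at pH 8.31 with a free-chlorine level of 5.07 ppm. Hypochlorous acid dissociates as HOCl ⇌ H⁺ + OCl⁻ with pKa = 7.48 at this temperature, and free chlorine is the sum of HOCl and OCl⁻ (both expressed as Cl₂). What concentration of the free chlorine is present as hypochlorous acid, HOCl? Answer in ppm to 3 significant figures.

0.653 ppm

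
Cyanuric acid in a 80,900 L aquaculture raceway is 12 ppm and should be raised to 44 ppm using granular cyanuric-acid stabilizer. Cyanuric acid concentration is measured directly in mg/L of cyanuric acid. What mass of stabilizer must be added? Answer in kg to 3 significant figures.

2.59 kg

CYA to add: (44 − 12) = 32 mg/L × 80,900 L = 2589 g cyanuric acid.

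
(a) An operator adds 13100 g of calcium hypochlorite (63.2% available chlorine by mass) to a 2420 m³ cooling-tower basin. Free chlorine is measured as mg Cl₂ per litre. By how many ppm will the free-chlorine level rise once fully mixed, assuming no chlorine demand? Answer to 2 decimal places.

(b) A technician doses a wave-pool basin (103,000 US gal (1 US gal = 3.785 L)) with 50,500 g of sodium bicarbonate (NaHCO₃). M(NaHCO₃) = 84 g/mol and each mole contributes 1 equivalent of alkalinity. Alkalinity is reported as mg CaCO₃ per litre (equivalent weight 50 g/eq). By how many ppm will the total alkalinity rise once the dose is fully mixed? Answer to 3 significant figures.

(a) Volume: 2420 m³ = 2,420,000 L.
(a) Available chlorine delivered: 13,100 g × 0.632 = 8279 g as Cl₂.
(a) Concentration rise: 8279 g / 2,420,000 L = 3.421 mg/L = 3.42 ppm.

(b) Volume: 103,000 US gal × 3.785 L/gal = 389,855 L.
(b) Moles of NaHCO₃: 50,500 g ÷ 84 g/mol = 601.2 mol → 601.2 eq of alkalinity.
(b) As CaCO₃: 601.2 eq × 50 g/eq = 30,060 g.
(b) Rise: 30,060 g / 389,855 L × 1000 = 77.1 mg/L.

(a) 3.42 ppm; (b) 77.1 ppm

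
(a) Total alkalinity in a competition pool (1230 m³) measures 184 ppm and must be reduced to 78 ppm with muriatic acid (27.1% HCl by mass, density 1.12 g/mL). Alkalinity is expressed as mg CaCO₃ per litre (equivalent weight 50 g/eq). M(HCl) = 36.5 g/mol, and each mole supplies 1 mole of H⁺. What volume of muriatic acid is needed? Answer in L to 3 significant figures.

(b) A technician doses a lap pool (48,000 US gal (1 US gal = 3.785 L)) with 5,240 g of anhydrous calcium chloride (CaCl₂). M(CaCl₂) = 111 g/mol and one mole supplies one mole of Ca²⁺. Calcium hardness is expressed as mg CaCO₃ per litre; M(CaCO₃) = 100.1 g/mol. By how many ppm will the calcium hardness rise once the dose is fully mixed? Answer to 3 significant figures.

(a) 314 L; (b) 26.0 ppm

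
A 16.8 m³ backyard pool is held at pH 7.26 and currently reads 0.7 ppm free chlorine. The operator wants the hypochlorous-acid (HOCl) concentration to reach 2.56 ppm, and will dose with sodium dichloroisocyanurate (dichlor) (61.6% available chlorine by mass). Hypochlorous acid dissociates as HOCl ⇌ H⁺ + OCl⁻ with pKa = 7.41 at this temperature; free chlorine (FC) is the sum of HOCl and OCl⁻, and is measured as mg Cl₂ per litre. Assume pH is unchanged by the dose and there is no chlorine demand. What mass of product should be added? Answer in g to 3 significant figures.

100 g

Volume: 16.8 m³ = 16,800 L.
[OCl⁻]/[HOCl] = 10^(pH − pKa) = 10^(7.26 − 7.41) = 0.7079; fraction as HOCl = 1/(1 + 0.7079) = 0.5855.
Free chlorine required for 2.56 ppm HOCl: 2.56 / 0.5855 = 4.372 ppm.
FC to add: 4.372 − 0.7 = 3.672 mg/L as Cl₂.
Cl₂ equivalent: 3.672 mg/L × 16,800 L = 61.7 g.
Product at 61.6% available Cl: 61.7 / 0.616 = 100.2 g.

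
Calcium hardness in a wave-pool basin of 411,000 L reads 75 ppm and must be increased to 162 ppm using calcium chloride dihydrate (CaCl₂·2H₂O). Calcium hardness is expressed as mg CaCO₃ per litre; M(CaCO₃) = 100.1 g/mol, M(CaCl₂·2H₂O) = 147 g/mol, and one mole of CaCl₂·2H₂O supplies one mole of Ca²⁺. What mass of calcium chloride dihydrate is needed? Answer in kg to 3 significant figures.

52.5 kg

Hardness to add: (162 − 75) = 87 mg/L as CaCO₃ × 411,000 L = 35,760 g as CaCO₃.
Moles of Ca²⁺ (1 mol Ca²⁺ ≡ 1 mol CaCO₃): 35,760 / 100.1 g/mol = 357.2 mol.
Mass of CaCl₂·2H₂O: 357.2 × 147 = 52,510 g.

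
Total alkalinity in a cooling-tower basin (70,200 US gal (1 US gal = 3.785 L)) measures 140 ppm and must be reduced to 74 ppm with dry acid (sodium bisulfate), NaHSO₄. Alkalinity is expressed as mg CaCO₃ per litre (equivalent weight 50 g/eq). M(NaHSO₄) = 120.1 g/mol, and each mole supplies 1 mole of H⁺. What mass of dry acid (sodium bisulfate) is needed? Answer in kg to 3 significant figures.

Volume: 70,200 US gal × 3.785 L/gal = 265,707 L.
Alkalinity to neutralize: (140 − 74) = 66 mg/L as CaCO₃ × 265,707 L = 17,540 g as CaCO₃.
Equivalents of H⁺ required: 17,540 ÷ 50 g/eq = 350.7 eq = 350.7 mol NaHSO₄.
Mass of NaHSO₄: 350.7 × 120.1 = 42,120 g.

42.1 kg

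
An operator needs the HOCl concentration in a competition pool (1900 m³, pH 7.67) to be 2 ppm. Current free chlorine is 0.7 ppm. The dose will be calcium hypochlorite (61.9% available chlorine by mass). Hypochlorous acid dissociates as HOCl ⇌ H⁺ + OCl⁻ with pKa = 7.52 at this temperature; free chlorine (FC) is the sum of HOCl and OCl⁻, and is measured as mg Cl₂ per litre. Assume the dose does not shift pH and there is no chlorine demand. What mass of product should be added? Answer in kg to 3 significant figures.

12.7 kg

Volume: 1900 m³ = 1,900,000 L.
[OCl⁻]/[HOCl] = 10^(pH − pKa) = 10^(7.67 − 7.52) = 1.413; fraction as HOCl = 1/(1 + 1.413) = 0.4145.
Free chlorine required for 2 ppm HOCl: 2 / 0.4145 = 4.825 ppm.
FC to add: 4.825 − 0.7 = 4.125 mg/L as Cl₂.
Cl₂ equivalent: 4.125 mg/L × 1,900,000 L = 7838 g.
Product at 61.9% available Cl: 7838 / 0.619 = 12,660 g.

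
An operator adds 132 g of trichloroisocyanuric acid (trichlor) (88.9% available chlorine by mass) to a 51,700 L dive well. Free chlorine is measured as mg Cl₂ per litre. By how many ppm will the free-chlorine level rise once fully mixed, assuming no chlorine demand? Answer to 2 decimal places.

Available chlorine delivered: 132 g × 0.889 = 117.3 g as Cl₂.
Concentration rise: 117.3 g / 51,700 L = 2.27 mg/L = 2.27 ppm.

2.27 ppm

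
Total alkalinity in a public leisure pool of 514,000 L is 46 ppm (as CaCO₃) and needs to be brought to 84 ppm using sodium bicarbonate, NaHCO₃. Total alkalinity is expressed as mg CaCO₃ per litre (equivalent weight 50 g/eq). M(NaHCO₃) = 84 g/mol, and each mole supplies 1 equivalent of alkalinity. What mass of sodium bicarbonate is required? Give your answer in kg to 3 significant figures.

32.8 kg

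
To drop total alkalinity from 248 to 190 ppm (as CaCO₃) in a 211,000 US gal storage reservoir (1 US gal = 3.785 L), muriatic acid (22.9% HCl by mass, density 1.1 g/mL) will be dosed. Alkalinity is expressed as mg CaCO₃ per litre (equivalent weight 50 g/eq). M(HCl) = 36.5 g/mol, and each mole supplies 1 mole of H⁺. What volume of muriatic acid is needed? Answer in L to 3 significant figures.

Volume: 211,000 US gal × 3.785 L/gal = 798,635 L.
Alkalinity to neutralize: (248 − 190) = 58 mg/L as CaCO₃ × 798,635 L = 46,320 g as CaCO₃.
Equivalents of H⁺ required: 46,320 ÷ 50 g/eq = 926.4 eq = 926.4 mol HCl.
Mass of HCl: 926.4 × 36.5 = 33,810 g.
Mass of 22.9% solution: 33,810 / 0.229 = 147,700 g.
Volume: 147,700 g ÷ 1.1 g/mL = 134,200 mL.

134 L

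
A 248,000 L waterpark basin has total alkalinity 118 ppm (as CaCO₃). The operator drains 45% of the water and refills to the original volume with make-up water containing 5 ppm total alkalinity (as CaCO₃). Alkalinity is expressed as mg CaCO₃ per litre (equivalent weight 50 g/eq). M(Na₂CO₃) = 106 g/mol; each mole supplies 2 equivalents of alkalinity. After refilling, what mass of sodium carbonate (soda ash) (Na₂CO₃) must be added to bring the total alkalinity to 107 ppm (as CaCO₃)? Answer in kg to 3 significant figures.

After draining 45% and refilling: 118 × 0.55 + 5 × 0.45 = 67.15 ppm.
Deficit to target: 107 − 67.15 = 39.85 mg/L.
As CaCO₃: 39.85 mg/L × 248,000 L = 9883 g; ÷ 50 g/eq ÷ 2 = 98.83 mol Na₂CO₃.
Mass: 98.83 × 106 = 10,480 g.

10.5 kg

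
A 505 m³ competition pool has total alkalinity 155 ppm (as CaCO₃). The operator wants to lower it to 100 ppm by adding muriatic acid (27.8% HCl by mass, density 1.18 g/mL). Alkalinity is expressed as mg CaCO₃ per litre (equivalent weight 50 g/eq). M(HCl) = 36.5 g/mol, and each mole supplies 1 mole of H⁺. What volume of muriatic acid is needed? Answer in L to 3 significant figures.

61.8 L

Volume: 505 m³ = 505,000 L.
Alkalinity to neutralize: (155 − 100) = 55 mg/L as CaCO₃ × 505,000 L = 27,780 g as CaCO₃.
Equivalents of H⁺ required: 27,780 ÷ 50 g/eq = 555.5 eq = 555.5 mol HCl.
Mass of HCl: 555.5 × 36.5 = 20,280 g.
Mass of 27.8% solution: 20,280 / 0.278 = 72,930 g.
Volume: 72,930 g ÷ 1.18 g/mL = 61,810 mL.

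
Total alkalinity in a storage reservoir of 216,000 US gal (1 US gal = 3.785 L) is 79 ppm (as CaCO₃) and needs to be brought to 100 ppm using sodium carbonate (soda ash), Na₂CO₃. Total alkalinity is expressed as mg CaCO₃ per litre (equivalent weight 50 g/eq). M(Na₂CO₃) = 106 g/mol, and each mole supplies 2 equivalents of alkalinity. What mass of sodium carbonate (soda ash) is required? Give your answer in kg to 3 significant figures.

Volume: 216,000 US gal × 3.785 L/gal = 817,560 L.
Alkalinity to add: (100 − 79) = 21 mg/L as CaCO₃ × 817,560 L = 17,170 g as CaCO₃.
Equivalents: 17,170 g ÷ 50 g/eq = 343.4 eq.
Each mole of Na₂CO₃ supplies 2 eq, so 343.4 / 2 = 171.7 mol.
Mass: 171.7 mol × 106 g/mol = 18,200 g.

18.2 kg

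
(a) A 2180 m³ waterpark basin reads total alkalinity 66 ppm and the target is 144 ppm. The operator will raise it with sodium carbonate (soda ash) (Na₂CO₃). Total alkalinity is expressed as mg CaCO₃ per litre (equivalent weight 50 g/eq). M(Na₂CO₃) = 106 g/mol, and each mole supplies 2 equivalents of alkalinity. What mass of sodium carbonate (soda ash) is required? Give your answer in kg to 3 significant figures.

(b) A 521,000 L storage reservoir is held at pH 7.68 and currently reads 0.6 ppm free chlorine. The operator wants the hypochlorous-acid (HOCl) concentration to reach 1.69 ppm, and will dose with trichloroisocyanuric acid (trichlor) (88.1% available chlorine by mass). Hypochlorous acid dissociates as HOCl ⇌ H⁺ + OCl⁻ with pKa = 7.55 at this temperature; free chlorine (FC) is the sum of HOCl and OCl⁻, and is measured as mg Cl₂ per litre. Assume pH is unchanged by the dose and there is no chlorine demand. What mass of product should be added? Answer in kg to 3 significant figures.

(a) 180 kg; (b) 1.99 kg

(a) Volume: 2180 m³ = 2,180,000 L.
(a) Alkalinity to add: (144 − 66) = 78 mg/L as CaCO₃ × 2,180,000 L = 170,000 g as CaCO₃.
(a) Equivalents: 170,000 g ÷ 50 g/eq = 3401 eq.
(a) Each mole of Na₂CO₃ supplies 2 eq, so 3401 / 2 = 1700 mol.
(a) Mass: 1700 mol × 106 g/mol = 180,200 g.

(b) [OCl⁻]/[HOCl] = 10^(pH − pKa) = 10^(7.68 − 7.55) = 1.349; fraction as HOCl = 1/(1 + 1.349) = 0.4257.
(b) Free chlorine required for 1.69 ppm HOCl: 1.69 / 0.4257 = 3.97 ppm.
(b) FC to add: 3.97 − 0.6 = 3.37 mg/L as Cl₂.
(b) Cl₂ equivalent: 3.37 mg/L × 521,000 L = 1756 g.
(b) Product at 88.1% available Cl: 1756 / 0.881 = 1993 g.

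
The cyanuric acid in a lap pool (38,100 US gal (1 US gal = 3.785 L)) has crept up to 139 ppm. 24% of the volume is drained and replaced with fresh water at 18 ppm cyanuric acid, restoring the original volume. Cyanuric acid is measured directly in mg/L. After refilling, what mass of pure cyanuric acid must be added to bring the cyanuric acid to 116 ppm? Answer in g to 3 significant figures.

871 g

Volume: 38,100 US gal × 3.785 L/gal = 144,208 L.
After draining 24% and refilling: 139 × 0.76 + 18 × 0.24 = 109.96 ppm.
Deficit to target: 116 − 109.96 = 6.04 mg/L.
Mass: 6.04 mg/L × 144,208 L = 871 g cyanuric acid.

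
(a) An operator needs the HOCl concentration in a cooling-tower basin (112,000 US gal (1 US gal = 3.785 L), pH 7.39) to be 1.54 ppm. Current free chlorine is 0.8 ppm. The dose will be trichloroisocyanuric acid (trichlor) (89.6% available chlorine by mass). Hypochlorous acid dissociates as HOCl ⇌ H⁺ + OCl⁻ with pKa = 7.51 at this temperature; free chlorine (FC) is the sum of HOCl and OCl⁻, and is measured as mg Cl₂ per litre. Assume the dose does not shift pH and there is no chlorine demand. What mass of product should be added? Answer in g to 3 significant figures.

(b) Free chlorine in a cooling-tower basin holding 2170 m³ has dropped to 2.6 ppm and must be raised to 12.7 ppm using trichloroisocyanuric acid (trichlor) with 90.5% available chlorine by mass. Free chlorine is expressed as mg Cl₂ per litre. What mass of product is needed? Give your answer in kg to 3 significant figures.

(a) Volume: 112,000 US gal × 3.785 L/gal = 423,920 L.
(a) [OCl⁻]/[HOCl] = 10^(pH − pKa) = 10^(7.39 − 7.51) = 0.7586; fraction as HOCl = 1/(1 + 0.7586) = 0.5686.
(a) Free chlorine required for 1.54 ppm HOCl: 1.54 / 0.5686 = 2.708 ppm.
(a) FC to add: 2.708 − 0.8 = 1.908 mg/L as Cl₂.
(a) Cl₂ equivalent: 1.908 mg/L × 423,920 L = 808.9 g.
(a) Product at 89.6% available Cl: 808.9 / 0.896 = 902.8 g.

(b) Volume: 2170 m³ = 2,170,000 L.
(b) Chlorine deficit: 12.7 − 2.6 = 10.1 ppm = 10.1 mg/L as Cl₂.
(b) Cl₂ equivalent needed: 10.1 mg/L × 2,170,000 L = 21,920,000 mg = 21,920 g.
(b) Product at 90.5% available chlorine: 21,920 / 0.905 = 24,220 g.

(a) 903 g; (b) 24.2 kg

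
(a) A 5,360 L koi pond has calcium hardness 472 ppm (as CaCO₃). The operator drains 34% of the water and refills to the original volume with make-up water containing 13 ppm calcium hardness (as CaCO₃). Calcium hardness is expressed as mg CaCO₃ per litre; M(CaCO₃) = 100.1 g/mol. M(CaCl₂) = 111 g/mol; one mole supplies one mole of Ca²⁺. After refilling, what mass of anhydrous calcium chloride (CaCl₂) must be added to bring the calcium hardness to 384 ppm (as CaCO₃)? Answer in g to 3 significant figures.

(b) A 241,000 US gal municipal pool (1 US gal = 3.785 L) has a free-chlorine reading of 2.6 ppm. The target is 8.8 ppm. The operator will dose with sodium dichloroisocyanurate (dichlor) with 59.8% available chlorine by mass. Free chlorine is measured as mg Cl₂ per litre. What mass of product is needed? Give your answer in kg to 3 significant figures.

(a) 405 g; (b) 9.46 kg

(a) After draining 34% and refilling: 472 × 0.66 + 13 × 0.34 = 315.94 ppm.
(a) Deficit to target: 384 − 315.94 = 68.06 mg/L.
(a) As CaCO₃: 68.06 mg/L × 5,360 L = 364.8 g; ÷ 100.1 = 3.644 mol Ca²⁺.
(a) Mass: 3.644 × 111 = 404.5 g.

(b) Volume: 241,000 US gal × 3.785 L/gal = 912,185 L.
(b) Chlorine deficit: 8.8 − 2.6 = 6.2 ppm = 6.2 mg/L as Cl₂.
(b) Cl₂ equivalent needed: 6.2 mg/L × 912,185 L = 5,656,000 mg = 5656 g.
(b) Product at 59.8% available chlorine: 5656 / 0.598 = 9457 g.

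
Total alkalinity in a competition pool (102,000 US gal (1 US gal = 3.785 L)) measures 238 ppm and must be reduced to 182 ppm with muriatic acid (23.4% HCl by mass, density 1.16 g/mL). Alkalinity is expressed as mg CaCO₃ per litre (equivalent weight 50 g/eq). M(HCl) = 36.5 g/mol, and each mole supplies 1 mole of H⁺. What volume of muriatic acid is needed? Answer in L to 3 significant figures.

Volume: 102,000 US gal × 3.785 L/gal = 386,070 L.
Alkalinity to neutralize: (238 − 182) = 56 mg/L as CaCO₃ × 386,070 L = 21,620 g as CaCO₃.
Equivalents of H⁺ required: 21,620 ÷ 50 g/eq = 432.4 eq = 432.4 mol HCl.
Mass of HCl: 432.4 × 36.5 = 15,780 g.
Mass of 23.4% solution: 15,780 / 0.234 = 67,450 g.
Volume: 67,450 g ÷ 1.16 g/mL = 58,140 mL.

58.1 L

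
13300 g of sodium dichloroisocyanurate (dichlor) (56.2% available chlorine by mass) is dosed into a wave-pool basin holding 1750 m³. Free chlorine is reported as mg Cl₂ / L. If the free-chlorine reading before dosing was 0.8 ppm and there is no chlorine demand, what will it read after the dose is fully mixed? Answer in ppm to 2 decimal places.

5.07 ppm

Volume: 1750 m³ = 1,750,000 L.
Available chlorine delivered: 13,300 g × 0.562 = 7475 g as Cl₂.
Concentration rise: 7475 g / 1,750,000 L = 4.271 mg/L = 4.27 ppm.
Final FC: 0.8 + 4.27 = 5.07 ppm.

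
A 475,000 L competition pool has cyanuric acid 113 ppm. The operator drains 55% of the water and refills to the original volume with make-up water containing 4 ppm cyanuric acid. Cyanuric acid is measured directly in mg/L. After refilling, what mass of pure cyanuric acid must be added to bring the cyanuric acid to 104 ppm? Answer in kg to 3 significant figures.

24.2 kg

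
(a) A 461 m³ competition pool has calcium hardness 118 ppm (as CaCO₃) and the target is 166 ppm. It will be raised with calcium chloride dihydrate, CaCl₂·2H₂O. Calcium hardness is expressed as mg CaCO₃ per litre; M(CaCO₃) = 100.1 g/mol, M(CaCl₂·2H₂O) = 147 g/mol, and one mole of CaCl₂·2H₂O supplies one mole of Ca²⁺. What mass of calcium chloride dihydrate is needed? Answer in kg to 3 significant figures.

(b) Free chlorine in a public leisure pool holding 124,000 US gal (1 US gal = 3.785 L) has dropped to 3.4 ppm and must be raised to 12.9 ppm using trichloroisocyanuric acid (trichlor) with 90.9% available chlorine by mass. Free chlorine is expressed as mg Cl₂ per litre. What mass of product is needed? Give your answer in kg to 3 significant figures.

(a) Volume: 461 m³ = 461,000 L.
(a) Hardness to add: (166 − 118) = 48 mg/L as CaCO₃ × 461,000 L = 22,130 g as CaCO₃.
(a) Moles of Ca²⁺ (1 mol Ca²⁺ ≡ 1 mol CaCO₃): 22,130 / 100.1 g/mol = 221.1 mol.
(a) Mass of CaCl₂·2H₂O: 221.1 × 147 = 32,500 g.

(b) Volume: 124,000 US gal × 3.785 L/gal = 469,340 L.
(b) Chlorine deficit: 12.9 − 3.4 = 9.5 ppm = 9.5 mg/L as Cl₂.
(b) Cl₂ equivalent needed: 9.5 mg/L × 469,340 L = 4,459,000 mg = 4459 g.
(b) Product at 90.9% available chlorine: 4459 / 0.909 = 4905 g.

(a) 32.5 kg; (b) 4.91 kg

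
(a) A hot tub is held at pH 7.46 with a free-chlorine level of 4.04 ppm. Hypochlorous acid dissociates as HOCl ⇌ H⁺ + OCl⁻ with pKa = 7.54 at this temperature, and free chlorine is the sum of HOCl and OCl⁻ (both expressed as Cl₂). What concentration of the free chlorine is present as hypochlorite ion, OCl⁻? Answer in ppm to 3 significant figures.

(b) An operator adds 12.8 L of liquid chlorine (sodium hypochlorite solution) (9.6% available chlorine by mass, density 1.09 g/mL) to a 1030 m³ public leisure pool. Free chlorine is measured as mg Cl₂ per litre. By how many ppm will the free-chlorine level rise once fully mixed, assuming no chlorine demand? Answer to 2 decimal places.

(a) [OCl⁻]/[HOCl] = 10^(pH − pKa) = 10^(7.46 − 7.54) = 10^-0.08 = 0.8318.
(a) Fraction as HOCl = 1 / (1 + 0.8318) = 0.5459.
(a) OCl⁻ = (1 − 0.5459) × 4.04 ppm = 1.834 ppm.

(b) Volume: 1030 m³ = 1,030,000 L.
(b) Mass of solution: 12.8 L × 1000 mL/L × 1.09 g/mL = 13,950 g.
(b) Available chlorine delivered: 13,950 g × 0.096 = 1339 g as Cl₂.
(b) Concentration rise: 1339 g / 1,030,000 L = 1.3 mg/L = 1.30 ppm.

(a) 1.83 ppm; (b) 1.30 ppm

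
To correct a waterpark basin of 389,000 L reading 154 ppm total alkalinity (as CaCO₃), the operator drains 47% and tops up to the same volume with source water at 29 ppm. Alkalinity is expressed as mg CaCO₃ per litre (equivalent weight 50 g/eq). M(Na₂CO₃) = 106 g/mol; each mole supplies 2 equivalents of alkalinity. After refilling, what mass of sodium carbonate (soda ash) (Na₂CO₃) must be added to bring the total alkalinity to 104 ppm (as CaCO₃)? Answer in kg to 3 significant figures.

After draining 47% and refilling: 154 × 0.53 + 29 × 0.47 = 95.25 ppm.
Deficit to target: 104 − 95.25 = 8.75 mg/L.
As CaCO₃: 8.75 mg/L × 389,000 L = 3404 g; ÷ 50 g/eq ÷ 2 = 34.04 mol Na₂CO₃.
Mass: 34.04 × 106 = 3608 g.

3.61 kg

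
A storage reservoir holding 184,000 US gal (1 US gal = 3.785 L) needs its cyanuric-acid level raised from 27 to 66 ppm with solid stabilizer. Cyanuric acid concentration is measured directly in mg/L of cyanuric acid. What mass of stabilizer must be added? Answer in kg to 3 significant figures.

Volume: 184,000 US gal × 3.785 L/gal = 696,440 L.
CYA to add: (66 − 27) = 39 mg/L × 696,440 L = 27,160 g cyanuric acid.

27.2 kg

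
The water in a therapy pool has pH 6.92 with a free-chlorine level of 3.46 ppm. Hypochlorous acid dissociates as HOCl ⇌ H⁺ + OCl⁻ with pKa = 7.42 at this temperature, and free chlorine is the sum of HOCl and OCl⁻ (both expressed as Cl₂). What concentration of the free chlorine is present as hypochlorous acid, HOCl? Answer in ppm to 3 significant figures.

[OCl⁻]/[HOCl] = 10^(pH − pKa) = 10^(6.92 − 7.42) = 10^-0.50 = 0.3162.
Fraction as HOCl = 1 / (1 + 0.3162) = 0.7597.
HOCl = 0.7597 × 3.46 ppm = 2.629 ppm.

2.63 ppm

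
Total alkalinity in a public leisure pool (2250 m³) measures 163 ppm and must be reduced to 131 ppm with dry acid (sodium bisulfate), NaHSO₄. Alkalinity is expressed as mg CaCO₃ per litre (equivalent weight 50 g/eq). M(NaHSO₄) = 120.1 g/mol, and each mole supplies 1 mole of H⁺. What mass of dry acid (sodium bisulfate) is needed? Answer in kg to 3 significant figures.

173 kg

Volume: 2250 m³ = 2,250,000 L.
Alkalinity to neutralize: (163 − 131) = 32 mg/L as CaCO₃ × 2,250,000 L = 72,000 g as CaCO₃.
Equivalents of H⁺ required: 72,000 ÷ 50 g/eq = 1440 eq = 1440 mol NaHSO₄.
Mass of NaHSO₄: 1440 × 120.1 = 172,900 g.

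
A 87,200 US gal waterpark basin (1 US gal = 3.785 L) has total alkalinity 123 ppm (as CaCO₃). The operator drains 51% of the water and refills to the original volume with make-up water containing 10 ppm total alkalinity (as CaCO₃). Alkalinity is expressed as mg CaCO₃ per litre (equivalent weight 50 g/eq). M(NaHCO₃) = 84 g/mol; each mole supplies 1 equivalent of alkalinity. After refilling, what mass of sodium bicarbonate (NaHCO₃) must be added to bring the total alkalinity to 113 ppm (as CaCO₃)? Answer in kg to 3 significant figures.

26.4 kg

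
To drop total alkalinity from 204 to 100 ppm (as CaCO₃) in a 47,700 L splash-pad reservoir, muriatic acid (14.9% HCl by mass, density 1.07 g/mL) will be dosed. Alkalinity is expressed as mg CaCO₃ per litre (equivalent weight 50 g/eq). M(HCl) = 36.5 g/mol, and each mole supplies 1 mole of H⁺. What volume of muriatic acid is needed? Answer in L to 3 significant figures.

Alkalinity to neutralize: (204 − 100) = 104 mg/L as CaCO₃ × 47,700 L = 4961 g as CaCO₃.
Equivalents of H⁺ required: 4961 ÷ 50 g/eq = 99.22 eq = 99.22 mol HCl.
Mass of HCl: 99.22 × 36.5 = 3621 g.
Mass of 14.9% solution: 3621 / 0.149 = 24,300 g.
Volume: 24,300 g ÷ 1.07 g/mL = 22,710 mL.

22.7 L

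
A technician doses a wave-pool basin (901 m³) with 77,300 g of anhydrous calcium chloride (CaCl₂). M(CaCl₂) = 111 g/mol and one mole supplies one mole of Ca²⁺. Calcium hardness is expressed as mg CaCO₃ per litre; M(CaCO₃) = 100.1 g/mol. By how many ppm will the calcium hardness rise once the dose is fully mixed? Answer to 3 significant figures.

77.4 ppm

Volume: 901 m³ = 901,000 L.
Moles of Ca²⁺: 77,300 g ÷ 111 g/mol = 696.4 mol.
As CaCO₃: 696.4 mol × 100.1 g/mol = 69,710 g.
Rise: 69,710 g / 901,000 L × 1000 = 77.37 mg/L.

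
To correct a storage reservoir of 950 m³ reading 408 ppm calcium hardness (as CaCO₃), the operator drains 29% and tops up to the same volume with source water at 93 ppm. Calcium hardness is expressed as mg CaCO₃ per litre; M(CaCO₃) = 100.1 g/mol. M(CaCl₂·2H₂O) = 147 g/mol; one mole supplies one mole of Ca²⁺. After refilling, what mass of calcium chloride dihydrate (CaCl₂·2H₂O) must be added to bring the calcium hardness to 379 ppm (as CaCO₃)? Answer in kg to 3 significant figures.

Volume: 950 m³ = 950,000 L.
After draining 29% and refilling: 408 × 0.71 + 93 × 0.29 = 316.65 ppm.
Deficit to target: 379 − 316.65 = 62.35 mg/L.
As CaCO₃: 62.35 mg/L × 950,000 L = 59,230 g; ÷ 100.1 = 591.7 mol Ca²⁺.
Mass: 591.7 × 147 = 86,980 g.

87.0 kg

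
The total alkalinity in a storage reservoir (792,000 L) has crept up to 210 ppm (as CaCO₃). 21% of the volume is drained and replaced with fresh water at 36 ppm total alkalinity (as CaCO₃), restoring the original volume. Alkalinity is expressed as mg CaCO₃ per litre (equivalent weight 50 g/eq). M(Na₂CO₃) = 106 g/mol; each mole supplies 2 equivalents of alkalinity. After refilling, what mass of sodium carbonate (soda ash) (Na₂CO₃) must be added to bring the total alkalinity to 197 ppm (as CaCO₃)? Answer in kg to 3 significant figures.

19.8 kg

After draining 21% and refilling: 210 × 0.79 + 36 × 0.21 = 173.46 ppm.
Deficit to target: 197 − 173.46 = 23.54 mg/L.
As CaCO₃: 23.54 mg/L × 792,000 L = 18,640 g; ÷ 50 g/eq ÷ 2 = 186.4 mol Na₂CO₃.
Mass: 186.4 × 106 = 19,760 g.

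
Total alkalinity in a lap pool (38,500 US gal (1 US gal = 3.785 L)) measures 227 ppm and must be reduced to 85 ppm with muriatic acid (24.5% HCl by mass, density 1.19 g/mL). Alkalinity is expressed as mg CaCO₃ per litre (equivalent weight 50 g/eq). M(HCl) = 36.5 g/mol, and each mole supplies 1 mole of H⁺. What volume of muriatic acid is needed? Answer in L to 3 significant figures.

51.8 L

Volume: 38,500 US gal × 3.785 L/gal = 145,722 L.
Alkalinity to neutralize: (227 − 85) = 142 mg/L as CaCO₃ × 145,722 L = 20,690 g as CaCO₃.
Equivalents of H⁺ required: 20,690 ÷ 50 g/eq = 413.9 eq = 413.9 mol HCl.
Mass of HCl: 413.9 × 36.5 = 15,110 g.
Mass of 24.5% solution: 15,110 / 0.245 = 61,660 g.
Volume: 61,660 g ÷ 1.19 g/mL = 51,810 mL.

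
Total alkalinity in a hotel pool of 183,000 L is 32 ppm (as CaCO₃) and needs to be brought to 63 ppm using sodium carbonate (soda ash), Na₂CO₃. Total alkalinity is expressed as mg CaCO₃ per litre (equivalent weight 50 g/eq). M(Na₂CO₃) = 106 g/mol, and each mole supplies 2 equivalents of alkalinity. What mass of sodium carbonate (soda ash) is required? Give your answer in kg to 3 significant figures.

6.01 kg

Alkalinity to add: (63 − 32) = 31 mg/L as CaCO₃ × 183,000 L = 5673 g as CaCO₃.
Equivalents: 5673 g ÷ 50 g/eq = 113.5 eq.
Each mole of Na₂CO₃ supplies 2 eq, so 113.5 / 2 = 56.73 mol.
Mass: 56.73 mol × 106 g/mol = 6013 g.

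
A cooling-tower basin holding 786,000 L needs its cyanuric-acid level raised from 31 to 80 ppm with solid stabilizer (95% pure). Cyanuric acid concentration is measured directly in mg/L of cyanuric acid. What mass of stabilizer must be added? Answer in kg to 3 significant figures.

CYA to add: (80 − 31) = 49 mg/L × 786,000 L = 38,510 g cyanuric acid.
At 95% purity: 38,510 / 0.95 = 40,540 g product.

40.5 kg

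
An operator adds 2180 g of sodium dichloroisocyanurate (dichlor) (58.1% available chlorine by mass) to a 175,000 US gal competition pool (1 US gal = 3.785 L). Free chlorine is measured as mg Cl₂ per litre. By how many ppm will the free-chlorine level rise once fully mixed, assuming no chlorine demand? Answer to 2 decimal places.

Volume: 175,000 US gal × 3.785 L/gal = 662,375 L.
Available chlorine delivered: 2180 g × 0.581 = 1267 g as Cl₂.
Concentration rise: 1267 g / 662,375 L = 1.912 mg/L = 1.91 ppm.

1.91 ppm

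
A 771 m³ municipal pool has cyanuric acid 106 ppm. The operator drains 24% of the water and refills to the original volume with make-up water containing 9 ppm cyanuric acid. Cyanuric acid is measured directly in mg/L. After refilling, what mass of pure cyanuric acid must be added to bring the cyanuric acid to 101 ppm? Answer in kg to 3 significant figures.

Volume: 771 m³ = 771,000 L.
After draining 24% and refilling: 106 × 0.76 + 9 × 0.24 = 82.72 ppm.
Deficit to target: 101 − 82.72 = 18.28 mg/L.
Mass: 18.28 mg/L × 771,000 L = 14,090 g cyanuric acid.

14.1 kg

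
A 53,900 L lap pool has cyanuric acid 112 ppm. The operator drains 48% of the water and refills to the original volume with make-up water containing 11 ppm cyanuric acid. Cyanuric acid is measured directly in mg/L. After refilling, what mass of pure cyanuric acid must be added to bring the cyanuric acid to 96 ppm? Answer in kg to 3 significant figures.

After draining 48% and refilling: 112 × 0.52 + 11 × 0.48 = 63.52 ppm.
Deficit to target: 96 − 63.52 = 32.48 mg/L.
Mass: 32.48 mg/L × 53,900 L = 1751 g cyanuric acid.

1.75 kg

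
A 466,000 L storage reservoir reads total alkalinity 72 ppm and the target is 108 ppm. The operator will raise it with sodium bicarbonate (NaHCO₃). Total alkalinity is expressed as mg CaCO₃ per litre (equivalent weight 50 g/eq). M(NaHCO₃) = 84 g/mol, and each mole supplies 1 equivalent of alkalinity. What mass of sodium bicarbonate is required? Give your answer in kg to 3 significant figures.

Alkalinity to add: (108 − 72) = 36 mg/L as CaCO₃ × 466,000 L = 16,780 g as CaCO₃.
Equivalents: 16,780 g ÷ 50 g/eq = 335.5 eq.
NaHCO₃ supplies 1 eq per mole → 335.5 mol.
Mass: 335.5 mol × 84 g/mol = 28,180 g.

28.2 kg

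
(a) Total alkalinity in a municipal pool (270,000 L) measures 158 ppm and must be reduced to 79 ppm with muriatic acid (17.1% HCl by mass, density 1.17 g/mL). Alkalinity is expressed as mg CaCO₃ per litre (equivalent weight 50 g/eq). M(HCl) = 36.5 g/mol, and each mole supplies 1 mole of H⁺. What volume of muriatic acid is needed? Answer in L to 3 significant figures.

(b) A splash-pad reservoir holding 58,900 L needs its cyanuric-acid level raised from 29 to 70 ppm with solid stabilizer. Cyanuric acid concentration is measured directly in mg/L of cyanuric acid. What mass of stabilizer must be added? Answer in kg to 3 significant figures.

(a) Alkalinity to neutralize: (158 − 79) = 79 mg/L as CaCO₃ × 270,000 L = 21,330 g as CaCO₃.
(a) Equivalents of H⁺ required: 21,330 ÷ 50 g/eq = 426.6 eq = 426.6 mol HCl.
(a) Mass of HCl: 426.6 × 36.5 = 15,570 g.
(a) Mass of 17.1% solution: 15,570 / 0.171 = 91,060 g.
(a) Volume: 91,060 g ÷ 1.17 g/mL = 77,830 mL.

(b) CYA to add: (70 − 29) = 41 mg/L × 58,900 L = 2415 g cyanuric acid.

(a) 77.8 L; (b) 2.41 kg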